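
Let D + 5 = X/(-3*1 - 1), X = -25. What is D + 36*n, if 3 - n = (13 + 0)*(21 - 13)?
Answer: -14539/4 ≈ -3634.8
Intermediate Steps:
D = 5/4 (D = -5 - 25/(-3*1 - 1) = -5 - 25/(-3 - 1) = -5 - 25/(-4) = -5 - 25*(-¼) = -5 + 25/4 = 5/4 ≈ 1.2500)
n = -101 (n = 3 - (13 + 0)*(21 - 13) = 3 - 13*8 = 3 - 1*104 = 3 - 104 = -101)
D + 36*n = 5/4 + 36*(-101) = 5/4 - 3636 = -14539/4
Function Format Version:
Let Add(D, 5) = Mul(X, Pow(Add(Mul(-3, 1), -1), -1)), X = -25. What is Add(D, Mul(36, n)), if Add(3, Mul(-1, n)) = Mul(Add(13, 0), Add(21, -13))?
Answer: Rational(-14539, 4) ≈ -3634.8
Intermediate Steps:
D = Rational(5, 4) (D = Add(-5, Mul(-25, Pow(Add(Mul(-3, 1), -1), -1))) = Add(-5, Mul(-25, Pow(Add(-3, -1), -1))) = Add(-5, Mul(-25, Pow(-4, -1))) = Add(-5, Mul(-25, Rational(-1, 4))) = Add(-5, Rational(25, 4)) = Rational(5, 4) ≈ 1.2500)
n = -101 (n = Add(3, Mul(-1, Mul(Add(13, 0), Add(21, -13)))) = Add(3, Mul(-1, Mul(13, 8))) = Add(3, Mul(-1, 104)) = Add(3, -104) = -101)
Add(D, Mul(36, n)) = Add(Rational(5, 4), Mul(36, -101)) = Add(Rational(5, 4), -3636) = Rational(-14539, 4)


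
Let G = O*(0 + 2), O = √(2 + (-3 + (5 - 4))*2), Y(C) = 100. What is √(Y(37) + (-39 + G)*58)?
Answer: √(-2162 + 116*I*√2) ≈ 1.7628 + 46.531*I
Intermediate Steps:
O = I*√2 (O = √(2 + (-3 + 1)*2) = √(2 - 2*2) = √(2 - 4) = √(-2) = I*√2 ≈ 1.4142*I)
G = 2*I*√2 (G = (I*√2)*(0 + 2) = (I*√2)*2 = 2*I*√2 ≈ 2.8284*I)
√(Y(37) + (-39 + G)*58) = √(100 + (-39 + 2*I*√2)*58) = √(100 + (-2262 + 116*I*√2)) = √(-2162 + 116*I*√2)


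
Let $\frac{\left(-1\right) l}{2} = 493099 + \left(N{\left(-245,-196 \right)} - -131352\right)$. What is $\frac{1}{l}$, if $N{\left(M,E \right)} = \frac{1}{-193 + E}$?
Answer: $- \frac{389}{485822876} \approx -8.007 \cdot 10^{-7}$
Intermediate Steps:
$l = - \frac{485822876}{389}$ ($l = - 2 \left(493099 + \left(\frac{1}{-193 - 196} - -131352\right)\right) = - 2 \left(493099 + \left(\frac{1}{-389} + 131352\right)\right) = - 2 \left(493099 + \left(- \frac{1}{389} + 131352\right)\right) = - 2 \left(493099 + \frac{51095927}{389}\right) = \left(-2\right) \frac{242911438}{389} = - \frac{485822876}{389} \approx -1.2489 \cdot 10^{6}$)
$\frac{1}{l} = \frac{1}{- \frac{485822876}{389}} = - \frac{389}{485822876}$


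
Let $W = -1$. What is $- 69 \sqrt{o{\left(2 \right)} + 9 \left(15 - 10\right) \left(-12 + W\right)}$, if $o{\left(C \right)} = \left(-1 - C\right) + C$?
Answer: $- 69 i \sqrt{586} \approx - 1670.3 i$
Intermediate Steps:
$o{\left(C \right)} = -1$
$- 69 \sqrt{o{\left(2 \right)} + 9 \left(15 - 10\right) \left(-12 + W\right)} = - 69 \sqrt{-1 + 9 \left(15 - 10\right) \left(-12 - 1\right)} = - 69 \sqrt{-1 + 9 \cdot 5 \left(-13\right)} = - 69 \sqrt{-1 + 9 \left(-65\right)} = - 69 \sqrt{-1 - 585} = - 69 \sqrt{-586} = - 69 i \sqrt{586}$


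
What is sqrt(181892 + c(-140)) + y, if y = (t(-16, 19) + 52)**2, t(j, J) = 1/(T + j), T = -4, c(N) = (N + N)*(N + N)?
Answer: 1079521/400 + 2*sqrt(65073) ≈ 3209.0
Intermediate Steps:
c(N) = 4*N**2 (c(N) = (2*N)*(2*N) = 4*N**2)
t(j, J) = 1/(-4 + j)
y = 1079521/400 (y = (1/(-4 - 16) + 52)**2 = (1/(-20) + 52)**2 = (-1/20 + 52)**2 = (1039/20)**2 = 1079521/400 ≈ 2698.8)
sqrt(181892 + c(-140)) + y = sqrt(181892 + 4*(-140)**2) + 1079521/400 = sqrt(181892 + 4*19600) + 1079521/400 = sqrt(181892 + 78400) + 1079521/400 = sqrt(260292) + 1079521/400 = 2*sqrt(65073) + 1079521/400 = 1079521/400 + 2*sqrt(65073)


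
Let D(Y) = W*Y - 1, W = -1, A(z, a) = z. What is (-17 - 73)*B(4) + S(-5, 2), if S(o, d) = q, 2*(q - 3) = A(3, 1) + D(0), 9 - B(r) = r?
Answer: -446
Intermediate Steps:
B(r) = 9 - r
D(Y) = -1 - Y (D(Y) = -Y - 1 = -1 - Y)
q = 4 (q = 3 + (3 + (-1 - 1*0))/2 = 3 + (3 + (-1 + 0))/2 = 3 + (3 - 1)/2 = 3 + (½)*2 = 3 + 1 = 4)
S(o, d) = 4
(-17 - 73)*B(4) + S(-5, 2) = (-17 - 73)*(9 - 1*4) + 4 = -90*(9 - 4) + 4 = -90*5 + 4 = -450 + 4 = -446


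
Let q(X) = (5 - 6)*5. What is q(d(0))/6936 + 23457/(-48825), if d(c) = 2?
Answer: -2586379/5375400 ≈ -0.48115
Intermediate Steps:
q(X) = -5 (q(X) = -1*5 = -5)
q(d(0))/6936 + 23457/(-48825) = -5/6936 + 23457/(-48825) = -5*1/6936 + 23457*(-1/48825) = -5/6936 - 1117/2325 = -2586379/5375400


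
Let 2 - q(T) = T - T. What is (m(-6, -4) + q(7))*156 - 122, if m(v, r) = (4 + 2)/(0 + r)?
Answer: -44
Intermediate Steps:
m(v, r) = 6/r
q(T) = 2 (q(T) = 2 - (T - T) = 2 - 1*0 = 2 + 0 = 2)
(m(-6, -4) + q(7))*156 - 122 = (6/(-4) + 2)*156 - 122 = (6*(-¼) + 2)*156 - 122 = (-3/2 + 2)*156 - 122 = (½)*156 - 122 = 78 - 122 = -44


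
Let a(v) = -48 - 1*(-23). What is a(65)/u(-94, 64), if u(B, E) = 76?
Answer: -25/76 ≈ -0.32895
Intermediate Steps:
a(v) = -25 (a(v) = -48 + 23 = -25)
a(65)/u(-94, 64) = -25/76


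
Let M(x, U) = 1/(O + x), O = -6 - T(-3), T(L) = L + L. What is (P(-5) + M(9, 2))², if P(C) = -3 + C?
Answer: 5041/81 ≈ 62.235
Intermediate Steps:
T(L) = 2*L
O = 0 (O = -6 - 2*(-3) = -6 - 1*(-6) = -6 + 6 = 0)
M(x, U) = 1/x (M(x, U) = 1/(0 + x) = 1/x)
(P(-5) + M(9, 2))² = ((-3 - 5) + 1/9)² = (-8 + ⅑)² = (-71/9)² = 5041/81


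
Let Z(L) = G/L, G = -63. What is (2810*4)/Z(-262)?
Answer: 2944880/63 ≈ 46744.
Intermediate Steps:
Z(L) = -63/L
(2810*4)/Z(-262) = (2810*4)/((-63/(-262))) = 11240/((-63*(-1/262))) = 11240/(63/262) = 11240*(262/63) = 2944880/63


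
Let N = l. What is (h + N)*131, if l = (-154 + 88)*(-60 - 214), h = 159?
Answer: 2389833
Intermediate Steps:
l = 18084 (l = -66*(-274) = 18084)
N = 18084
(h + N)*131 = (159 + 18084)*131 = 18243*131 = 2389833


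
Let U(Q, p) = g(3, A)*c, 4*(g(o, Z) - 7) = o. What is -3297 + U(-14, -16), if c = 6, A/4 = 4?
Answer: -6501/2 ≈ -3250.5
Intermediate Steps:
A = 16 (A = 4*4 = 16)
g(o, Z) = 7 + o/4
U(Q, p) = 93/2 (U(Q, p) = (7 + (¼)*3)*6 = (7 + ¾)*6 = (31/4)*6 = 93/2)
-3297 + U(-14, -16) = -3297 + 93/2 = -6501/2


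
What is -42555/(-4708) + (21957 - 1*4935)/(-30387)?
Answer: 404326403/47687332 ≈ 8.4787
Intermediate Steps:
-42555/(-4708) + (21957 - 1*4935)/(-30387) = -42555*(-1/4708) + (21957 - 4935)*(-1/30387) = 42555/4708 + 17022*(-1/30387) = 42555/4708 - 5674/10129 = 404326403/47687332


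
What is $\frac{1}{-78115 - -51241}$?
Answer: $- \frac{1}{26874} \approx -3.7211 \cdot 10^{-5}$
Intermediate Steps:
$\frac{1}{-78115 - -51241} = \frac{1}{-78115 + 51241} = \frac{1}{-26874} = - \frac{1}{26874}$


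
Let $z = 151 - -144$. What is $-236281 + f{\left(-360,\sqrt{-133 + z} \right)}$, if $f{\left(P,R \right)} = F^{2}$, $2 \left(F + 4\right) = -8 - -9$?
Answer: $- \frac{945075}{4} \approx -2.3627 \cdot 10^{5}$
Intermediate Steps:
$F = - \frac{7}{2}$ ($F = -4 + \frac{-8 - -9}{2} = -4 + \frac{-8 + 9}{2} = -4 + \frac{1}{2} \cdot 1 = -4 + \frac{1}{2} = - \frac{7}{2} \approx -3.5$)
$z = 295$ ($z = 151 + 144 = 295$)
$f{\left(P,R \right)} = \frac{49}{4}$ ($f{\left(P,R \right)} = \left(- \frac{7}{2}\right)^{2} = \frac{49}{4}$)
$-236281 + f{\left(-360,\sqrt{-133 + z} \right)} = -236281 + \frac{49}{4} = - \frac{945075}{4}$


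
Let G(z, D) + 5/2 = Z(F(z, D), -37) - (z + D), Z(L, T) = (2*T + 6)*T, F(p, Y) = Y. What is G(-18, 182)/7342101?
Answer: 4699/14684202 ≈ 0.00032000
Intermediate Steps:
Z(L, T) = T*(6 + 2*T) (Z(L, T) = (6 + 2*T)*T = T*(6 + 2*T))
G(z, D) = 5027/2 - D - z (G(z, D) = -5/2 + (2*(-37)*(3 - 37) - (z + D)) = -5/2 + (2*(-37)*(-34) - (D + z)) = -5/2 + (2516 + (-D - z)) = -5/2 + (2516 - D - z) = 5027/2 - D - z)
G(-18, 182)/7342101 = (5027/2 - 1*182 - 1*(-18))/7342101 = (5027/2 - 182 + 18)*(1/7342101) = (4699/2)*(1/7342101) = 4699/14684202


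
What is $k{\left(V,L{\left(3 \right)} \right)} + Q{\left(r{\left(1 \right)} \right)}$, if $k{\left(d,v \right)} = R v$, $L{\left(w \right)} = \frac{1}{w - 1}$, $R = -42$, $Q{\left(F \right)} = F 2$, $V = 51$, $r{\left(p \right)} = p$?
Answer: $-19$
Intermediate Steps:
$Q{\left(F \right)} = 2 F$
$L{\left(w \right)} = \frac{1}{-1 + w}$
$k{\left(d,v \right)} = - 42 v$
$k{\left(V,L{\left(3 \right)} \right)} + Q{\left(r{\left(1 \right)} \right)} = - \frac{42}{-1 + 3} + 2 \cdot 1 = - \frac{42}{2} + 2 = \left(-42\right) \frac{1}{2} + 2 = -21 + 2 = -19$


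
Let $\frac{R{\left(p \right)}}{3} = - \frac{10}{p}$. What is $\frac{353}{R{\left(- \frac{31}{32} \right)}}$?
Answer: $\frac{10943}{960} \approx 11.399$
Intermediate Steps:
$R{\left(p \right)} = - \frac{30}{p}$ ($R{\left(p \right)} = 3 \left(- \frac{10}{p}\right) = - \frac{30}{p}$)
$\frac{353}{R{\left(- \frac{31}{32} \right)}} = \frac{353}{\left(-30\right) \frac{1}{\left(-31\right) \frac{1}{32}}} = \frac{353}{\left(-30\right) \frac{1}{- \frac{31}{32}}} = \frac{353}{\left(-30\right) \left(- \frac{32}{31}\right)} = \frac{353}{\frac{960}{31}} = 353 \cdot \frac{31}{960} = \frac{10943}{960}$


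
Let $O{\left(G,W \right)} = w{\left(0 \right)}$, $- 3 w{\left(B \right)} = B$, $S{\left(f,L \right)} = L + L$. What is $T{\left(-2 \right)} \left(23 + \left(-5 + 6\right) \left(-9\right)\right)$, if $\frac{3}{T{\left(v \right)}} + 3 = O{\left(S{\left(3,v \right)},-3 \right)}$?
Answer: $-14$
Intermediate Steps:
$S{\left(f,L \right)} = 2 L$
$w{\left(B \right)} = - \frac{B}{3}$
$O{\left(G,W \right)} = 0$ ($O{\left(G,W \right)} = \left(- \frac{1}{3}\right) 0 = 0$)
$T{\left(v \right)} = -1$ ($T{\left(v \right)} = \frac{3}{-3 + 0} = \frac{3}{-3} = 3 \left(- \frac{1}{3}\right) = -1$)
$T{\left(-2 \right)} \left(23 + \left(-5 + 6\right) \left(-9\right)\right) = - (23 + \left(-5 + 6\right) \left(-9\right)) = - (23 + 1 \left(-9\right)) = - (23 - 9) = \left(-1\right) 14 = -14$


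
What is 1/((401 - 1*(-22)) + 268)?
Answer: 1/691 ≈ 0.0014472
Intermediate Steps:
1/((401 - 1*(-22)) + 268) = 1/((401 + 22) + 268) = 1/(423 + 268) = 1/691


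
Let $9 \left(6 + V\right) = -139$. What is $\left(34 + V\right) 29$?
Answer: $\frac{3277}{9} \approx 364.11$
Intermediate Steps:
$V = - \frac{193}{9}$ ($V = -6 + \frac{1}{9} \left(-139\right) = -6 - \frac{139}{9} = - \frac{193}{9} \approx -21.444$)
$\left(34 + V\right) 29 = \left(34 - \frac{193}{9}\right) 29 = \frac{113}{9} \cdot 29 = \frac{3277}{9}$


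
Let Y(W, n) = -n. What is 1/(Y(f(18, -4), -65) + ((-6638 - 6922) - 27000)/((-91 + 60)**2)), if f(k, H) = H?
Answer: 961/21905 ≈ 0.043871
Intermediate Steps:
1/(Y(f(18, -4), -65) + ((-6638 - 6922) - 27000)/((-91 + 60)**2)) = 1/(-1*(-65) + ((-6638 - 6922) - 27000)/((-91 + 60)**2)) = 1/(65 + (-13560 - 27000)/((-31)**2)) = 1/(65 - 40560/961) = 1/(21905/961) = 961/21905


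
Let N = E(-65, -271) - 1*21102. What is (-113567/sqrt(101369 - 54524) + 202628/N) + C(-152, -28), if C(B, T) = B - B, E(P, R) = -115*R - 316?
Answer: 202628/9747 - 113567*sqrt(5205)/15615 ≈ -503.92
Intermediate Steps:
E(P, R) = -316 - 115*R
N = 9747 (N = (-316 - 115*(-271)) - 1*21102 = (-316 + 31165) - 21102 = 30849 - 21102 = 9747)
C(B, T) = 0
(-113567/sqrt(101369 - 54524) + 202628/N) + C(-152, -28) = (-113567/sqrt(101369 - 54524) + 202628/9747) + 0 = (-113567*sqrt(5205)/15615 + 202628*(1/9747)) + 0 = (-113567*sqrt(5205)/15615 + 202628/9747) + 0 = (202628/9747 - 113567*sqrt(5205)/15615) + 0 = 202628/9747 - 113567*sqrt(5205)/15615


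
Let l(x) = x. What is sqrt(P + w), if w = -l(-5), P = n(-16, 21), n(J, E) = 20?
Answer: 5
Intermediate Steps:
P = 20
w = 5 (w = -1*(-5) = 5)
sqrt(P + w) = sqrt(20 + 5) = sqrt(25) = 5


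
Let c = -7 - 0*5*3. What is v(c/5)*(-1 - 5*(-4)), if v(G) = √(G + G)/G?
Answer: -19*I*√70/7 ≈ -22.709*I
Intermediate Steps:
c = -7 (c = -7 - 0*3 = -7 - 1*0 = -7 + 0 = -7)
v(G) = √2/√G (v(G) = √(2*G)/G = (√2*√G)/G = √2/√G)
v(c/5)*(-1 - 5*(-4)) = (√2/√(-7/5))*(-1 - 5*(-4)) = (√2/√(-7*⅕))*(-1 + 20) = (√2/√(-7/5))*19 = (√2*(-I*√35/7))*19 = -I*√70/7*19 = -19*I*√70/7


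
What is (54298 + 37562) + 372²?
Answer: 230244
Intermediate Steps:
(54298 + 37562) + 372² = 91860 + 138384 = 230244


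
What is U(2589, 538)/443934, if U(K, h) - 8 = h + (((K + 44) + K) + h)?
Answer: 1051/73989 ≈ 0.014205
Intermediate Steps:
U(K, h) = 52 + 2*K + 2*h (U(K, h) = 8 + (h + (((K + 44) + K) + h)) = 8 + (h + (((44 + K) + K) + h)) = 8 + (h + ((44 + 2*K) + h)) = 8 + (h + (44 + h + 2*K)) = 8 + (44 + 2*K + 2*h) = 52 + 2*K + 2*h)
U(2589, 538)/443934 = (52 + 2*2589 + 2*538)/443934 = (52 + 5178 + 1076)*(1/443934) = 6306*(1/443934) = 1051/73989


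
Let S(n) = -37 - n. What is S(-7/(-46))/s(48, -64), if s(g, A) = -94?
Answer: 1709/4324 ≈ 0.39524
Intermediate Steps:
S(-7/(-46))/s(48, -64) = (-37 - (-7)/(-46))/(-94) = (-37 - (-7)*(-1)/46)*(-1/94) = (-37 - 1*7/46)*(-1/94) = (-37 - 7/46)*(-1/94) = -1709/46*(-1/94) = 1709/4324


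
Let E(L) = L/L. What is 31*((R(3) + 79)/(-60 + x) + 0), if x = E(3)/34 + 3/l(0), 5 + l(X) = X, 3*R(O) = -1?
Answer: -1243720/30891 ≈ -40.262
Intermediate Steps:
E(L) = 1
R(O) = -⅓ (R(O) = (⅓)*(-1) = -⅓)
l(X) = -5 + X
x = -97/170 (x = 1/34 + 3/(-5 + 0) = 1*(1/34) + 3/(-5) = 1/34 + 3*(-⅕) = 1/34 - ⅗ = -97/170 ≈ -0.57059)
31*((R(3) + 79)/(-60 + x) + 0) = 31*((-⅓ + 79)/(-60 - 97/170) + 0) = 31*(236/(3*(-10297/170)) + 0) = 31*((236/3)*(-170/10297) + 0) = 31*(-40120/30891 + 0) = 31*(-40120/30891) = -1243720/30891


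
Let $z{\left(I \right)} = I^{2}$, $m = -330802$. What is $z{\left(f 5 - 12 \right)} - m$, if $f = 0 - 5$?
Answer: $332171$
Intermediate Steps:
$f = -5$ ($f = 0 - 5 = -5$)
$z{\left(f 5 - 12 \right)} - m = \left(\left(-5\right) 5 - 12\right)^{2} - -330802 = \left(-25 - 12\right)^{2} + 330802 = \left(-37\right)^{2} + 330802 = 1369 + 330802 = 332171$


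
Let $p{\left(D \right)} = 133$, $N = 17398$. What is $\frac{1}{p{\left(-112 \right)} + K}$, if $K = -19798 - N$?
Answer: $- \frac{1}{37063} \approx -2.6981 \cdot 10^{-5}$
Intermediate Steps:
$K = -37196$ ($K = -19798 - 17398 = -37196$)
$\frac{1}{p{\left(-112 \right)} + K} = \frac{1}{133 - 37196} = \frac{1}{-37063} = - \frac{1}{37063}$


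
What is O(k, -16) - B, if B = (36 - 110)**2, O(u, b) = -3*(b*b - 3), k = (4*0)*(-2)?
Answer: -6235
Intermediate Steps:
k = 0 (k = 0*(-2) = 0)
O(u, b) = 9 - 3*b**2 (O(u, b) = -3*(b**2 - 3) = -3*(-3 + b**2) = 9 - 3*b**2)
B = 5476 (B = (-74)**2 = 5476)
O(k, -16) - B = (9 - 3*(-16)**2) - 1*5476 = (9 - 3*256) - 5476 = (9 - 768) - 5476 = -759 - 5476 = -6235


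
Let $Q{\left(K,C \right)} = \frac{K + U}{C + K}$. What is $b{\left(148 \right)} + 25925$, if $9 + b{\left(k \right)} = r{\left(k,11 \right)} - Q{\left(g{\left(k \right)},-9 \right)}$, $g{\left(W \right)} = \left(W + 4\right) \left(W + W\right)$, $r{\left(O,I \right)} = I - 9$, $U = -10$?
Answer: $\frac{1165824412}{44983} \approx 25917.0$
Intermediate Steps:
$r{\left(O,I \right)} = -9 + I$
$g{\left(W \right)} = 2 W \left(4 + W\right)$ ($g{\left(W \right)} = \left(4 + W\right) 2 W = 2 W \left(4 + W\right)$)
$Q{\left(K,C \right)} = \frac{-10 + K}{C + K}$ ($Q{\left(K,C \right)} = \frac{K - 10}{C + K} = \frac{-10 + K}{C + K}$)
$b{\left(k \right)} = -7 - \frac{-10 + 2 k \left(4 + k\right)}{-9 + 2 k \left(4 + k\right)}$ ($b{\left(k \right)} = -9 - \left(-2 + \frac{-10 + 2 k \left(4 + k\right)}{-9 + 2 k \left(4 + k\right)}\right) = -7 - \frac{-10 + 2 k \left(4 + k\right)}{-9 + 2 k \left(4 + k\right)}$)
$b{\left(148 \right)} + 25925 = \frac{73 - 2368 \left(4 + 148\right)}{-9 + 2 \cdot 148 \left(4 + 148\right)} + 25925 = \frac{73 - 2368 \cdot 152}{-9 + 2 \cdot 148 \cdot 152} + 25925 = \frac{73 - 359936}{-9 + 44992} + 25925 = \frac{1}{44983} \left(-359863\right) + 25925 = - \frac{359863}{44983} + 25925 = \frac{1165824412}{44983}$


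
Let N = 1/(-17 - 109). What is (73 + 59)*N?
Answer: -22/21 ≈ -1.0476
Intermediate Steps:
N = -1/126 (N = 1/(-126) = -1/126 ≈ -0.0079365)
(73 + 59)*N = (73 + 59)*(-1/126) = 132*(-1/126) = -22/21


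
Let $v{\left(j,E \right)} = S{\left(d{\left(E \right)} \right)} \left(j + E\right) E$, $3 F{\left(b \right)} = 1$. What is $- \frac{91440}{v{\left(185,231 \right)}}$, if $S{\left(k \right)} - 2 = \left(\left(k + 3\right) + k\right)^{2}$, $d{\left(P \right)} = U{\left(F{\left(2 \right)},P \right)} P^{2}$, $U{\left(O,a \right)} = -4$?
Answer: $- \frac{1905}{364826068060454} \approx -5.2217 \cdot 10^{-12}$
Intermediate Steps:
$F{\left(b \right)} = \frac{1}{3}$ ($F{\left(b \right)} = \frac{1}{3} \cdot 1 = \frac{1}{3}$)
$d{\left(P \right)} = - 4 P^{2}$
$S{\left(k \right)} = 2 + \left(3 + 2 k\right)^{2}$ ($S{\left(k \right)} = 2 + \left(\left(k + 3\right) + k\right)^{2} = 2 + \left(\left(3 + k\right) + k\right)^{2} = 2 + \left(3 + 2 k\right)^{2}$)
$v{\left(j,E \right)} = E \left(2 + \left(3 - 8 E^{2}\right)^{2}\right) \left(E + j\right)$ ($v{\left(j,E \right)} = \left(2 + \left(3 + 2 \left(- 4 E^{2}\right)\right)^{2}\right) \left(j + E\right) E = \left(2 + \left(3 - 8 E^{2}\right)^{2}\right) \left(E + j\right) E = E \left(2 + \left(3 - 8 E^{2}\right)^{2}\right) \left(E + j\right)$)
$- \frac{91440}{v{\left(185,231 \right)}} = - \frac{91440}{231 \left(2 + \left(3 - 8 \cdot 231^{2}\right)^{2}\right) \left(231 + 185\right)} = - \frac{91440}{231 \left(2 + \left(3 - 426888\right)^{2}\right) 416} = - \frac{91440}{231 \left(2 + \left(-426885\right)^{2}\right) 416} = - \frac{91440}{231 \left(2 + 182230803225\right) 416} = - \frac{91440}{231 \cdot 182230803227 \cdot 416} = - \frac{91440}{17511651266901792} = \left(-91440\right) \frac{1}{17511651266901792} = - \frac{1905}{364826068060454}$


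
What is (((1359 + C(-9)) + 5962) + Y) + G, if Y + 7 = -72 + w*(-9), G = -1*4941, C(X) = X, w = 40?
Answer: 1932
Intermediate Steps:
G = -4941
Y = -439 (Y = -7 + (-72 + 40*(-9)) = -7 + (-72 - 360) = -7 - 432 = -439)
(((1359 + C(-9)) + 5962) + Y) + G = (((1359 - 9) + 5962) - 439) - 4941 = ((1350 + 5962) - 439) - 4941 = (7312 - 439) - 4941 = 6873 - 4941 = 1932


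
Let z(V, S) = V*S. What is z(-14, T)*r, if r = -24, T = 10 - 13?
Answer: -1008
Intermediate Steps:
T = -3
z(V, S) = S*V
z(-14, T)*r = -3*(-14)*(-24) = 42*(-24) = -1008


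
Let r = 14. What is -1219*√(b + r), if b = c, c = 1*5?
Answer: -1219*√19 ≈ -5313.5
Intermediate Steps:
c = 5
b = 5
-1219*√(b + r) = -1219*√(5 + 14) = -1219*√19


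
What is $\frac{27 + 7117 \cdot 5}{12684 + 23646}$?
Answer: $\frac{17806}{18165} \approx 0.98024$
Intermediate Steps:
$\frac{27 + 7117 \cdot 5}{12684 + 23646} = \frac{27 + 35585}{36330} = 35612 \cdot \frac{1}{36330} = \frac{17806}{18165}$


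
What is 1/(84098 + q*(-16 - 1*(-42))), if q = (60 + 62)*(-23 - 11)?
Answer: -1/23750 ≈ -4.2105e-5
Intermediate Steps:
q = -4148 (q = 122*(-34) = -4148)
1/(84098 + q*(-16 - 1*(-42))) = 1/(84098 - 4148*(-16 - 1*(-42))) = 1/(84098 - 4148*(-16 + 42)) = 1/(84098 - 4148*26) = 1/(84098 - 107848) = 1/(-23750) = -1/23750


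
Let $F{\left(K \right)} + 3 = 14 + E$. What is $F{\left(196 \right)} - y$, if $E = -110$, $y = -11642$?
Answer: $11543$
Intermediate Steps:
$F{\left(K \right)} = -99$ ($F{\left(K \right)} = -3 + \left(14 - 110\right) = -3 - 96 = -99$)
$F{\left(196 \right)} - y = -99 - -11642 = -99 + 11642 = 11543$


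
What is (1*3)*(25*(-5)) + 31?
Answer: -344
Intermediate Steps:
(1*3)*(25*(-5)) + 31 = 3*(-125) + 31 = -375 + 31 = -344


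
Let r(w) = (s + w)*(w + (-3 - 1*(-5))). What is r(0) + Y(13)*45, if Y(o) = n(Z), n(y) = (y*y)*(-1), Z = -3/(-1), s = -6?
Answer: -417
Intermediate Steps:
r(w) = (-6 + w)*(2 + w) (r(w) = (-6 + w)*(w + (-3 - 1*(-5))) = (-6 + w)*(w + (-3 + 5)) = (-6 + w)*(w + 2) = (-6 + w)*(2 + w))
Z = 3 (Z = -3*(-1) = 3)
n(y) = -y**2 (n(y) = y**2*(-1) = -y**2)
Y(o) = -9 (Y(o) = -1*3**2 = -1*9 = -9)
r(0) + Y(13)*45 = (-12 + 0**2 - 4*0) - 9*45 = (-12 + 0 + 0) - 405 = -12 - 405 = -417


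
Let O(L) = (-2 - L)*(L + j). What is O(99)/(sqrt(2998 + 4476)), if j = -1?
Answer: -49*sqrt(7474)/37 ≈ -114.49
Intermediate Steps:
O(L) = (-1 + L)*(-2 - L) (O(L) = (-2 - L)*(L - 1) = (-2 - L)*(-1 + L) = (-1 + L)*(-2 - L))
O(99)/(sqrt(2998 + 4476)) = (2 - 1*99 - 1*99**2)/(sqrt(2998 + 4476)) = (2 - 99 - 1*9801)/(sqrt(7474)) = (2 - 99 - 9801)*(sqrt(7474)/7474) = -49*sqrt(7474)/37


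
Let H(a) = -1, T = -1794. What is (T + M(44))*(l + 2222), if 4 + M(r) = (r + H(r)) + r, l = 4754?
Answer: -11935936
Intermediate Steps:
M(r) = -5 + 2*r (M(r) = -4 + ((r - 1) + r) = -4 + ((-1 + r) + r) = -4 + (-1 + 2*r) = -5 + 2*r)
(T + M(44))*(l + 2222) = (-1794 + (-5 + 2*44))*(4754 + 2222) = (-1794 + (-5 + 88))*6976 = (-1794 + 83)*6976 = -1711*6976 = -11935936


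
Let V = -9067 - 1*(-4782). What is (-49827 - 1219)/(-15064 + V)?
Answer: 51046/19349 ≈ 2.6382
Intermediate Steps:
V = -4285 (V = -9067 + 4782 = -4285)
(-49827 - 1219)/(-15064 + V) = (-49827 - 1219)/(-15064 - 4285) = -51046/(-19349) = -51046*(-1/19349) = 51046/19349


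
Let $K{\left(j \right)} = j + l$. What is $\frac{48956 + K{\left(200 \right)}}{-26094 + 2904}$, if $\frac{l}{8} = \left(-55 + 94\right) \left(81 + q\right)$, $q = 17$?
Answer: $- \frac{39866}{11595} \approx -3.4382$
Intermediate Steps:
$l = 30576$ ($l = 8 \left(-55 + 94\right) \left(81 + 17\right) = 8 \cdot 39 \cdot 98 = 8 \cdot 3822 = 30576$)
$K{\left(j \right)} = 30576 + j$ ($K{\left(j \right)} = j + 30576 = 30576 + j$)
$\frac{48956 + K{\left(200 \right)}}{-26094 + 2904} = \frac{48956 + \left(30576 + 200\right)}{-26094 + 2904} = \frac{48956 + 30776}{-23190} = 79732 \left(- \frac{1}{23190}\right) = - \frac{39866}{11595}$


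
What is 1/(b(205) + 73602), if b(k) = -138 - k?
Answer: 1/73259 ≈ 1.3650e-5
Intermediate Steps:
1/(b(205) + 73602) = 1/((-138 - 1*205) + 73602) = 1/((-138 - 205) + 73602) = 1/(-343 + 73602) = 1/73259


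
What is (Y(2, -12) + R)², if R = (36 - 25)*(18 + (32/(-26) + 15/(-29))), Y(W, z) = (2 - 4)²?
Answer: 4747899025/142129 ≈ 33406.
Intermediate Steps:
Y(W, z) = 4 (Y(W, z) = (-2)² = 4)
R = 67397/377 (R = 11*(18 + (32*(-1/26) + 15*(-1/29))) = 11*(18 + (-16/13 - 15/29)) = 11*(18 - 659/377) = 11*(6127/377) = 67397/377 ≈ 178.77)
(Y(2, -12) + R)² = (4 + 67397/377)² = (68905/377)² = 4747899025/142129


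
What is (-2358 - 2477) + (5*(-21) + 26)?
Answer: -4914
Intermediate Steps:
(-2358 - 2477) + (5*(-21) + 26) = -4835 + (-105 + 26) = -4835 - 79 = -4914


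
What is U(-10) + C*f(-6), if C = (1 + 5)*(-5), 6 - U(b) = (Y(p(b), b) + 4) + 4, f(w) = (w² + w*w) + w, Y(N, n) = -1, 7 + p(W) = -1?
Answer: -1981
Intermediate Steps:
p(W) = -8 (p(W) = -7 - 1 = -8)
f(w) = w + 2*w² (f(w) = (w² + w²) + w = 2*w² + w = w + 2*w²)
U(b) = -1 (U(b) = 6 - ((-1 + 4) + 4) = 6 - (3 + 4) = 6 - 1*7 = 6 - 7 = -1)
C = -30 (C = 6*(-5) = -30)
U(-10) + C*f(-6) = -1 - (-180)*(1 + 2*(-6)) = -1 - (-180)*(1 - 12) = -1 - (-180)*(-11) = -1 - 30*66 = -1 - 1980 = -1981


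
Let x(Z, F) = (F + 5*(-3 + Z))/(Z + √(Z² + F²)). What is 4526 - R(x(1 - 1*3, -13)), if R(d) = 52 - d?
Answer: 756030/169 - 38*√173/169 ≈ 4470.6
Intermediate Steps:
x(Z, F) = (-15 + F + 5*Z)/(Z + √(F² + Z²)) (x(Z, F) = (F + (-15 + 5*Z))/(Z + √(F² + Z²)) = (-15 + F + 5*Z)/(Z + √(F² + Z²)))
4526 - R(x(1 - 1*3, -13)) = 4526 - (52 - (-15 - 13 + 5*(1 - 1*3))/((1 - 1*3) + √((-13)² + (1 - 1*3)²))) = 4526 - (52 - (-15 - 13 + 5*(1 - 3))/((1 - 3) + √(169 + (1 - 3)²))) = 4526 - (52 - (-15 - 13 + 5*(-2))/(-2 + √(169 + (-2)²))) = 4526 - (52 - (-15 - 13 - 10)/(-2 + √(169 + 4))) = 4526 - (52 - (-38)/(-2 + √173)) = 4526 - (52 + 38/(-2 + √173)) = 4526 + (-52 - 38/(-2 + √173)) = 4474 - 38/(-2 + √173)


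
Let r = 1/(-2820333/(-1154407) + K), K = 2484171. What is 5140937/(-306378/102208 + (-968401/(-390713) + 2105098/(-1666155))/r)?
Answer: 13162492326622986793376256736/7728405390940389063701469865 ≈ 1.7031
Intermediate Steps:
r = 1154407/2867747211930 (r = 1/(-2820333/(-1154407) + 2484171) = 1/(-2820333*(-1/1154407) + 2484171) = 1/(2820333/1154407 + 2484171) = 1/(2867747211930/1154407) = 1154407/2867747211930 ≈ 4.0255e-7)
5140937/(-306378/102208 + (-968401/(-390713) + 2105098/(-1666155))/r) = 5140937/(-306378/102208 + (-968401/(-390713) + 2105098/(-1666155))/(1154407/2867747211930)) = 5140937/(-306378*1/102208 + (-968401*(-1/390713) + 2105098*(-1/1666155))*(2867747211930/1154407)) = 5140937/(-153189/51104 + (968401/390713 - 2105098/1666155)*(2867747211930/1154407)) = 5140937/(-153189/51104 + (791017013281/650988418515)*(2867747211930/1154407)) = 5140937/(-153189/51104 + 151229122295052235442822/50100372483509707) = 5140937/(7728405390940389063701469865/2560329435397280066528) = 5140937*(2560329435397280066528/7728405390940389063701469865) = 13162492326622986793376256736/7728405390940389063701469865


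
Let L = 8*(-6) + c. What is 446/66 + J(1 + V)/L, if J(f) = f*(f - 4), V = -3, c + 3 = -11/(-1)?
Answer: 2131/330 ≈ 6.4576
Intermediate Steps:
c = 8 (c = -3 - 11/(-1) = -3 - 11*(-1) = -3 + 11 = 8)
J(f) = f*(-4 + f)
L = -40 (L = 8*(-6) + 8 = -48 + 8 = -40)
446/66 + J(1 + V)/L = 446/66 + ((1 - 3)*(-4 + (1 - 3)))/(-40) = 446*(1/66) - 2*(-4 - 2)*(-1/40) = 223/33 - 2*(-6)*(-1/40) = 223/33 + 12*(-1/40) = 223/33 - 3/10 = 2131/330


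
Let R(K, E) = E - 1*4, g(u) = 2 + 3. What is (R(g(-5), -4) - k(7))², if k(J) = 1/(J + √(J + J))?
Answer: 11769/175 - 82*√14/175 ≈ 65.498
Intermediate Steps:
g(u) = 5
k(J) = 1/(J + √2*√J) (k(J) = 1/(J + √(2*J)) = 1/(J + √2*√J))
R(K, E) = -4 + E (R(K, E) = E - 4 = -4 + E)
(R(g(-5), -4) - k(7))² = ((-4 - 4) - 1/(7 + √2*√7))² = (-8 - 1/(7 + √14))²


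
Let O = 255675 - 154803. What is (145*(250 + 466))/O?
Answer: 25955/25218 ≈ 1.0292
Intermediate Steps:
O = 100872
(145*(250 + 466))/O = (145*(250 + 466))/100872 = (145*716)*(1/100872) = 103820*(1/100872) = 25955/25218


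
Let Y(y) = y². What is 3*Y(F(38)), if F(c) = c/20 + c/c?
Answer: 2523/100 ≈ 25.230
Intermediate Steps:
F(c) = 1 + c/20 (F(c) = c*(1/20) + 1 = c/20 + 1 = 1 + c/20)
3*Y(F(38)) = 3*(1 + (1/20)*38)² = 3*(1 + 19/10)² = 3*(29/10)² = 3*(841/100) = 2523/100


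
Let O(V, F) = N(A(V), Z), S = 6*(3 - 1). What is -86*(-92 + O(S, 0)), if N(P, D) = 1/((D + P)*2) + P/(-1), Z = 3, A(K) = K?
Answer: 134117/15 ≈ 8941.1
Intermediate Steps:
N(P, D) = 1/(2*(D + P)) - P (N(P, D) = (½)/(D + P) + P*(-1) = 1/(2*(D + P)) - P)
S = 12 (S = 6*2 = 12)
O(V, F) = (½ - V² - 3*V)/(3 + V) (O(V, F) = (½ - V² - 1*3*V)/(3 + V) = (½ - V² - 3*V)/(3 + V))
-86*(-92 + O(S, 0)) = -86*(-92 + (½ - 1*12² - 3*12)/(3 + 12)) = -86*(-92 + (½ - 1*144 - 36)/15) = -86*(-92 + (½ - 144 - 36)/15) = -86*(-92 + (1/15)*(-359/2)) = -86*(-92 - 359/30) = -86*(-3119/30) = 134117/15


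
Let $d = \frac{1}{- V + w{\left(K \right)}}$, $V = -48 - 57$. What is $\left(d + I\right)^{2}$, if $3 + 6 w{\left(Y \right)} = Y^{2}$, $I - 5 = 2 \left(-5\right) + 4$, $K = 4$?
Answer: $\frac{405769}{413449} \approx 0.98142$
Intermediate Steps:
$V = -105$
$I = -1$ ($I = 5 + \left(2 \left(-5\right) + 4\right) = 5 + \left(-10 + 4\right) = 5 - 6 = -1$)
$w{\left(Y \right)} = - \frac{1}{2} + \frac{Y^{2}}{6}$
$d = \frac{6}{643}$ ($d = \frac{1}{\left(-1\right) \left(-105\right) - \left(\frac{1}{2} - \frac{4^{2}}{6}\right)} = \frac{1}{105 + \left(- \frac{1}{2} + \frac{1}{6} \cdot 16\right)} = \frac{1}{105 + \left(- \frac{1}{2} + \frac{8}{3}\right)} = \frac{1}{105 + \frac{13}{6}} = \frac{1}{\frac{643}{6}} = \frac{6}{643} \approx 0.0093313$)
$\left(d + I\right)^{2} = \left(\frac{6}{643} - 1\right)^{2} = \left(- \frac{637}{643}\right)^{2} = \frac{405769}{413449}$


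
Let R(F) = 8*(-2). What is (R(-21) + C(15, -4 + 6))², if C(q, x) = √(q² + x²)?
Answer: (16 - √229)² ≈ 0.75213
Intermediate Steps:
R(F) = -16
(R(-21) + C(15, -4 + 6))² = (-16 + √(15² + (-4 + 6)²))² = (-16 + √(225 + 2²))² = (-16 + √(225 + 4))² = (-16 + √229)²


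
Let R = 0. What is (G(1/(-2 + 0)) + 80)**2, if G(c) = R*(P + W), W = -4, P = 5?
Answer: 6400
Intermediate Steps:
G(c) = 0 (G(c) = 0*(5 - 4) = 0*1 = 0)
(G(1/(-2 + 0)) + 80)**2 = (0 + 80)**2 = 80**2 = 6400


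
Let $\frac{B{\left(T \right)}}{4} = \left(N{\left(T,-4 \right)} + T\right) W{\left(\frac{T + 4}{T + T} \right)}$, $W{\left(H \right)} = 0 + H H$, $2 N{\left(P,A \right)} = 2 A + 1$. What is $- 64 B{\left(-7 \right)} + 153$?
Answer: $\frac{1935}{7} \approx 276.43$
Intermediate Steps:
$N{\left(P,A \right)} = \frac{1}{2} + A$ ($N{\left(P,A \right)} = \frac{2 A + 1}{2} = \frac{1 + 2 A}{2} = \frac{1}{2} + A$)
$W{\left(H \right)} = H^{2}$ ($W{\left(H \right)} = 0 + H^{2} = H^{2}$)
$B{\left(T \right)} = \frac{\left(4 + T\right)^{2} \left(- \frac{7}{2} + T\right)}{T^{2}}$ ($B{\left(T \right)} = 4 \left(\left(\frac{1}{2} - 4\right) + T\right) \left(\frac{T + 4}{T + T}\right)^{2} = 4 \left(- \frac{7}{2} + T\right) \left(\frac{4 + T}{2 T}\right)^{2} = 4 \left(- \frac{7}{2} + T\right) \frac{\left(4 + T\right)^{2}}{4 T^{2}} = 4 \frac{\left(4 + T\right)^{2} \left(- \frac{7}{2} + T\right)}{4 T^{2}} = \frac{\left(4 + T\right)^{2} \left(- \frac{7}{2} + T\right)}{T^{2}}$)
$- 64 B{\left(-7 \right)} + 153 = - 64 \frac{\left(4 - 7\right)^{2} \left(- \frac{7}{2} - 7\right)}{49} + 153 = - 64 \cdot \frac{1}{49} \left(-3\right)^{2} \left(- \frac{21}{2}\right) + 153 = - 64 \cdot \frac{1}{49} \cdot 9 \left(- \frac{21}{2}\right) + 153 = \left(-64\right) \left(- \frac{27}{14}\right) + 153 = \frac{864}{7} + 153 = \frac{1935}{7}$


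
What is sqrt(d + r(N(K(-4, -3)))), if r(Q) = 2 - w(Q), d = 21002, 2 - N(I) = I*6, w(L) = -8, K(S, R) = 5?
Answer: 2*sqrt(5253) ≈ 144.96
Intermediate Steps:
N(I) = 2 - 6*I (N(I) = 2 - I*6 = 2 - 6*I)
r(Q) = 10 (r(Q) = 2 - 1*(-8) = 2 + 8 = 10)
sqrt(d + r(N(K(-4, -3)))) = sqrt(21002 + 10) = sqrt(21012) = 2*sqrt(5253)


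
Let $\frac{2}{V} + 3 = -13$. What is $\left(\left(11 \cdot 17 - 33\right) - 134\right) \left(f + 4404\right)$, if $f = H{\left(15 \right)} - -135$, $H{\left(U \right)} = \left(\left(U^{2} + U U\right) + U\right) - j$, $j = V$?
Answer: $\frac{200165}{2} \approx 1.0008 \cdot 10^{5}$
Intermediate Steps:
$V = - \frac{1}{8}$ ($V = \frac{2}{-3 - 13} = \frac{2}{-16} = 2 \left(- \frac{1}{16}\right) = - \frac{1}{8} \approx -0.125$)
$j = - \frac{1}{8} \approx -0.125$
$H{\left(U \right)} = \frac{1}{8} + U + 2 U^{2}$ ($H{\left(U \right)} = \left(\left(U^{2} + U U\right) + U\right) - - \frac{1}{8} = \left(\left(U^{2} + U^{2}\right) + U\right) + \frac{1}{8} = \left(2 U^{2} + U\right) + \frac{1}{8} = \left(U + 2 U^{2}\right) + \frac{1}{8} = \frac{1}{8} + U + 2 U^{2}$)
$f = \frac{4801}{8}$ ($f = \left(\frac{1}{8} + 15 + 2 \cdot 15^{2}\right) - -135 = \left(\frac{1}{8} + 15 + 2 \cdot 225\right) + 135 = \left(\frac{1}{8} + 15 + 450\right) + 135 = \frac{3721}{8} + 135 = \frac{4801}{8} \approx 600.13$)
$\left(\left(11 \cdot 17 - 33\right) - 134\right) \left(f + 4404\right) = \left(\left(11 \cdot 17 - 33\right) - 134\right) \left(\frac{4801}{8} + 4404\right) = \left(\left(187 - 33\right) - 134\right) \frac{40033}{8} = \left(154 - 134\right) \frac{40033}{8} = 20 \cdot \frac{40033}{8} = \frac{200165}{2}$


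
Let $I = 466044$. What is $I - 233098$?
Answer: $232946$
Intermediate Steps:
$I - 233098 = 466044 - 233098 = 232946$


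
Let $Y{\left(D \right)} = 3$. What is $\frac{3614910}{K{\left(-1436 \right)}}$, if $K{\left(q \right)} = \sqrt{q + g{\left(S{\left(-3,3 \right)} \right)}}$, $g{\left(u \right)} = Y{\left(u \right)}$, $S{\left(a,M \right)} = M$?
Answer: $- \frac{3614910 i \sqrt{1433}}{1433} \approx - 95494.0 i$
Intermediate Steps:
$g{\left(u \right)} = 3$
$K{\left(q \right)} = \sqrt{3 + q}$ ($K{\left(q \right)} = \sqrt{q + 3} = \sqrt{3 + q}$)
$\frac{3614910}{K{\left(-1436 \right)}} = \frac{3614910}{\sqrt{3 - 1436}} = \frac{3614910}{\sqrt{-1433}} = \frac{3614910}{i \sqrt{1433}} = 3614910 \left(- \frac{i \sqrt{1433}}{1433}\right) = - \frac{3614910 i \sqrt{1433}}{1433}$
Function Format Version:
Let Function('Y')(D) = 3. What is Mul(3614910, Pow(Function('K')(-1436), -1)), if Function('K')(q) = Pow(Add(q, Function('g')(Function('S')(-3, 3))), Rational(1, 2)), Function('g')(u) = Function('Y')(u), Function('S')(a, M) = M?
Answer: Mul(Rational(-3614910, 1433), I, Pow(1433, Rational(1, 2))) ≈ Mul(-95494., I)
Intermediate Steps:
Function('g')(u) = 3
Function('K')(q) = Pow(Add(3, q), Rational(1, 2)) (Function('K')(q) = Pow(Add(q, 3), Rational(1, 2)) = Pow(Add(3, q), Rational(1, 2)))
Mul(3614910, Pow(Function('K')(-1436), -1)) = Mul(3614910, Pow(Pow(Add(3, -1436), Rational(1, 2)), -1)) = Mul(3614910, Pow(Pow(-1433, Rational(1, 2)), -1)) = Mul(3614910, Pow(Mul(I, Pow(1433, Rational(1, 2))), -1)) = Mul(3614910, Mul(Rational(-1, 1433), I, Pow(1433, Rational(1, 2)))) = Mul(Rational(-3614910, 1433), I, Pow(1433, Rational(1, 2)))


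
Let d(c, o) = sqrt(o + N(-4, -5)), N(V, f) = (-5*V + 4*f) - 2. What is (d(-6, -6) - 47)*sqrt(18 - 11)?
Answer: sqrt(7)*(-47 + 2*I*sqrt(2)) ≈ -124.35 + 7.4833*I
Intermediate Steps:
N(V, f) = -2 - 5*V + 4*f
d(c, o) = sqrt(-2 + o) (d(c, o) = sqrt(o + (-2 - 5*(-4) + 4*(-5))) = sqrt(o + (-2 + 20 - 20)) = sqrt(o - 2) = sqrt(-2 + o))
(d(-6, -6) - 47)*sqrt(18 - 11) = (sqrt(-2 - 6) - 47)*sqrt(18 - 11) = (sqrt(-8) - 47)*sqrt(7) = (2*I*sqrt(2) - 47)*sqrt(7) = (-47 + 2*I*sqrt(2))*sqrt(7) = sqrt(7)*(-47 + 2*I*sqrt(2))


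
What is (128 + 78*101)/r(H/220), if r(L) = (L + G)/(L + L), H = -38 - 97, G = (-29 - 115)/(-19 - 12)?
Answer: -1489116/611 ≈ -2437.2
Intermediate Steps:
G = 144/31 (G = -144/(-31) = -144*(-1/31) = 144/31 ≈ 4.6452)
H = -135
r(L) = (144/31 + L)/(2*L) (r(L) = (L + 144/31)/(L + L) = (144/31 + L)/((2*L)) = (144/31 + L)*(1/(2*L)) = (144/31 + L)/(2*L))
(128 + 78*101)/r(H/220) = (128 + 78*101)/(((144 + 31*(-135/220))/(62*((-135/220))))) = (128 + 7878)/(((144 + 31*(-135*1/220))/(62*((-135*1/220))))) = 8006/(((144 + 31*(-27/44))/(62*(-27/44)))) = 8006/(((1/62)*(-44/27)*(144 - 837/44))) = 8006/(((1/62)*(-44/27)*(5499/44))) = 8006/(-611/186) = 8006*(-186/611) = -1489116/611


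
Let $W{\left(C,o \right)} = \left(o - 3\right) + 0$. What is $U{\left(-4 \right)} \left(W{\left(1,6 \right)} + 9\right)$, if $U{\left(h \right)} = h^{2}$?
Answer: $192$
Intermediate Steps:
$W{\left(C,o \right)} = -3 + o$ ($W{\left(C,o \right)} = \left(-3 + o\right) + 0 = -3 + o$)
$U{\left(-4 \right)} \left(W{\left(1,6 \right)} + 9\right) = \left(-4\right)^{2} \left(\left(-3 + 6\right) + 9\right) = 16 \left(3 + 9\right) = 16 \cdot 12 = 192$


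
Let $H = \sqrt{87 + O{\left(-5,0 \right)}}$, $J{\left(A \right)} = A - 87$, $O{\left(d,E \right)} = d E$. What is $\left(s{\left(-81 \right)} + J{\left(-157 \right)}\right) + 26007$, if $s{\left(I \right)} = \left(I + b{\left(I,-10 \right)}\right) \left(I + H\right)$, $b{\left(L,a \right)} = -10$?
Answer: $33134 - 91 \sqrt{87} \approx 32285.0$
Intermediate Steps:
$O{\left(d,E \right)} = E d$
$J{\left(A \right)} = -87 + A$ ($J{\left(A \right)} = A - 87 = -87 + A$)
$H = \sqrt{87}$ ($H = \sqrt{87 + 0 \left(-5\right)} = \sqrt{87 + 0} = \sqrt{87} \approx 9.3274$)
$s{\left(I \right)} = \left(-10 + I\right) \left(I + \sqrt{87}\right)$ ($s{\left(I \right)} = \left(I - 10\right) \left(I + \sqrt{87}\right) = \left(-10 + I\right) \left(I + \sqrt{87}\right)$)
$\left(s{\left(-81 \right)} + J{\left(-157 \right)}\right) + 26007 = \left(\left(\left(-81\right)^{2} - -810 - 10 \sqrt{87} - 81 \sqrt{87}\right) - 244\right) + 26007 = \left(\left(6561 + 810 - 10 \sqrt{87} - 81 \sqrt{87}\right) - 244\right) + 26007 = \left(\left(7371 - 91 \sqrt{87}\right) - 244\right) + 26007 = \left(7127 - 91 \sqrt{87}\right) + 26007 = 33134 - 91 \sqrt{87}$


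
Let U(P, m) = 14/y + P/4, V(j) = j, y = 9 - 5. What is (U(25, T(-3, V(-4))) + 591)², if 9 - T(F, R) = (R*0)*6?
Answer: 5774409/16 ≈ 3.6090e+5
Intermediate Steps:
y = 4
T(F, R) = 9 (T(F, R) = 9 - R*0*6 = 9 - 0*6 = 9 - 1*0 = 9 + 0 = 9)
U(P, m) = 7/2 + P/4 (U(P, m) = 14/4 + P/4 = 14*(¼) + P*(¼) = 7/2 + P/4)
(U(25, T(-3, V(-4))) + 591)² = ((7/2 + (¼)*25) + 591)² = ((7/2 + 25/4) + 591)² = (39/4 + 591)² = (2403/4)² = 5774409/16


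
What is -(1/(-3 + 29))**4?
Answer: -1/456976 ≈ -2.1883e-6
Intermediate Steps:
-(1/(-3 + 29))**4 = -(1/26)**4 = -1*1/456976 = -1/456976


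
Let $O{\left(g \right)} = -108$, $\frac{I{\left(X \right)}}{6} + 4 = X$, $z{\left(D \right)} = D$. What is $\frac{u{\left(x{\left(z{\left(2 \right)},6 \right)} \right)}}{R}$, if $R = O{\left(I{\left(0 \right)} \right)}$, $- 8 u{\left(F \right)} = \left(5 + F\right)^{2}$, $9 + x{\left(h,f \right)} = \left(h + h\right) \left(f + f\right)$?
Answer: $\frac{121}{54} \approx 2.2407$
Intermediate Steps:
$I{\left(X \right)} = -24 + 6 X$
$x{\left(h,f \right)} = -9 + 4 f h$ ($x{\left(h,f \right)} = -9 + \left(h + h\right) \left(f + f\right) = -9 + 2 h 2 f = -9 + 4 f h$)
$u{\left(F \right)} = - \frac{\left(5 + F\right)^{2}}{8}$
$R = -108$
$\frac{u{\left(x{\left(z{\left(2 \right)},6 \right)} \right)}}{R} = \frac{\left(- \frac{1}{8}\right) \left(5 - \left(9 - 48\right)\right)^{2}}{-108} = - \frac{\left(5 + \left(-9 + 48\right)\right)^{2}}{8} \left(- \frac{1}{108}\right) = - \frac{\left(5 + 39\right)^{2}}{8} \left(- \frac{1}{108}\right) = - \frac{44^{2}}{8} \left(- \frac{1}{108}\right) = \left(- \frac{1}{8}\right) 1936 \left(- \frac{1}{108}\right) = \left(-242\right) \left(- \frac{1}{108}\right) = \frac{121}{54}$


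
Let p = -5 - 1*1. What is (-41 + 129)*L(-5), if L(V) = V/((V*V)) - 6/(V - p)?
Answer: -2728/5 ≈ -545.60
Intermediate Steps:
p = -6 (p = -5 - 1 = -6)
L(V) = 1/V - 6/(6 + V) (L(V) = V/((V*V)) - 6/(V - 1*(-6)) = V/(V²) - 6/(V + 6) = V/V² - 6/(6 + V) = 1/V - 6/(6 + V))
(-41 + 129)*L(-5) = (-41 + 129)*((6 - 5*(-5))/((-5)*(6 - 5))) = 88*(-⅕*(6 + 25)/1) = 88*(-⅕*1*31) = 88*(-31/5) = -2728/5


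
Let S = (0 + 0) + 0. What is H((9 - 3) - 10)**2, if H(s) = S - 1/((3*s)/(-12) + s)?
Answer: 1/9 ≈ 0.11111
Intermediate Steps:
S = 0 (S = 0 + 0 = 0)
H(s) = -4/(3*s) (H(s) = 0 - 1/((3*s)/(-12) + s) = 0 - 1/((3*s)*(-1/12) + s) = 0 - 1/(-s/4 + s) = 0 - 1/(3*s/4) = 0 - 4/(3*s) = -4/(3*s))
H((9 - 3) - 10)**2 = (-4/(3*((9 - 3) - 10)))**2 = (-4/(3*(6 - 10)))**2 = (-4/3/(-4))**2 = (-4/3*(-1/4))**2 = (1/3)**2 = 1/9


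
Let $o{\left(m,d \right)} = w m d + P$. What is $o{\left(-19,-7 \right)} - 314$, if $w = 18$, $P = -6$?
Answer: $2074$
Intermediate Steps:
$o{\left(m,d \right)} = -6 + 18 d m$ ($o{\left(m,d \right)} = 18 m d - 6 = 18 d m - 6 = -6 + 18 d m$)
$o{\left(-19,-7 \right)} - 314 = \left(-6 + 18 \left(-7\right) \left(-19\right)\right) - 314 = \left(-6 + 2394\right) - 314 = 2388 - 314 = 2074$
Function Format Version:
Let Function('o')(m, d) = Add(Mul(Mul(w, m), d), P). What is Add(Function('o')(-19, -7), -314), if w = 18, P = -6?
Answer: 2074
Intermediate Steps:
Function('o')(m, d) = Add(-6, Mul(18, d, m)) (Function('o')(m, d) = Add(Mul(Mul(18, m), d), -6) = Add(Mul(18, d, m), -6) = Add(-6, Mul(18, d, m)))
Add(Function('o')(-19, -7), -314) = Add(Add(-6, Mul(18, -7, -19)), -314) = Add(Add(-6, 2394), -314) = Add(2388, -314) = 2074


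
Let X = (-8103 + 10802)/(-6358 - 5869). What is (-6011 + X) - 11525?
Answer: -214415371/12227 ≈ -17536.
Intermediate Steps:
X = -2699/12227 (X = 2699/(-12227) = 2699*(-1/12227) = -2699/12227 ≈ -0.22074)
(-6011 + X) - 11525 = (-6011 - 2699/12227) - 11525 = -73499196/12227 - 11525 = -214415371/12227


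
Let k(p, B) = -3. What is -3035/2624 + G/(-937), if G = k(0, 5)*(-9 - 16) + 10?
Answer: -3066835/2458688 ≈ -1.2473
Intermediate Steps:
G = 85 (G = -3*(-9 - 16) + 10 = -3*(-25) + 10 = 75 + 10 = 85)
-3035/2624 + G/(-937) = -3035/2624 + 85/(-937) = -3035*1/2624 + 85*(-1/937) = -3035/2624 - 85/937 = -3066835/2458688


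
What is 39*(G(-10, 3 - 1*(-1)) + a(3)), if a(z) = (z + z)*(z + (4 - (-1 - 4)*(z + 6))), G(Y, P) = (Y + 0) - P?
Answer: 11622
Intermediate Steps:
G(Y, P) = Y - P
a(z) = 2*z*(34 + 6*z) (a(z) = (2*z)*(z + (4 - (-5)*(6 + z))) = (2*z)*(z + (4 - (-30 - 5*z))) = (2*z)*(z + (4 + (30 + 5*z))) = (2*z)*(z + (34 + 5*z)) = (2*z)*(34 + 6*z) = 2*z*(34 + 6*z))
39*(G(-10, 3 - 1*(-1)) + a(3)) = 39*((-10 - (3 - 1*(-1))) + 4*3*(17 + 3*3)) = 39*((-10 - (3 + 1)) + 4*3*(17 + 9)) = 39*((-10 - 1*4) + 4*3*26) = 39*((-10 - 4) + 312) = 39*(-14 + 312) = 39*298 = 11622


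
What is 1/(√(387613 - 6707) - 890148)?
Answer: -445074/396181540499 - √380906/792363080998 ≈ -1.1242e-6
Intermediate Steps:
1/(√(387613 - 6707) - 890148) = 1/(√380906 - 890148) = 1/(-890148 + √380906)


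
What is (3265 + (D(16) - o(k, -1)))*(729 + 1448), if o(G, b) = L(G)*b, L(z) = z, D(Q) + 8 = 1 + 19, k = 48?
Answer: 7238525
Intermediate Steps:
D(Q) = 12 (D(Q) = -8 + (1 + 19) = -8 + 20 = 12)
o(G, b) = G*b
(3265 + (D(16) - o(k, -1)))*(729 + 1448) = (3265 + (12 - 48*(-1)))*(729 + 1448) = (3265 + (12 - 1*(-48)))*2177 = (3265 + (12 + 48))*2177 = (3265 + 60)*2177 = 3325*2177 = 7238525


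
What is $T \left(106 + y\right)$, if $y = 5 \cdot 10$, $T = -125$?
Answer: $-19500$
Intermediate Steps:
$y = 50$
$T \left(106 + y\right) = - 125 \left(106 + 50\right) = \left(-125\right) 156 = -19500$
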